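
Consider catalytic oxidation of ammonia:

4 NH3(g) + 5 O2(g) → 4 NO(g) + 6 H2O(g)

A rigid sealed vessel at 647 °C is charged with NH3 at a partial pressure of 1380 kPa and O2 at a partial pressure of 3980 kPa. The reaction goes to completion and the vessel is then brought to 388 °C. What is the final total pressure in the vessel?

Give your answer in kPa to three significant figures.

Because the vessel is rigid and T is held at 647 °C, work the stoichiometry in partial pressures (P_i = n_iRT/V).
P(O2) required for 1380 kPa of NH3 = (5/4) × 1380 = 1725 kPa; available 3980 kPa, so NH3 is limiting.
P(O2) remaining = 3980 − (5/4) × 1380 = 2255 kPa
P(gaseous products) = (4+6)/4 × 1380 = 3450 kPa
P_total at 647 °C = 2255 + 3450 = 5705 kPa
Scaling to 388 °C: P = 5705 × 661.15/920.15 = 4099 kPa

4100 kPa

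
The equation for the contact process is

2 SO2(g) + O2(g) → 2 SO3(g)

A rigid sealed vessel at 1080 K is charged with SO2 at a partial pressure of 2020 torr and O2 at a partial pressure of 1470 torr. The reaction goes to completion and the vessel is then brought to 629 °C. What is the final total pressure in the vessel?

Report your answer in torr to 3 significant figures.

2070 torr

At constant V, partial pressures at 1080 K are proportional to moles, so apply stoichiometry directly to pressures.
P(O2) required for 2020 torr of SO2 = (1/2) × 2020 = 1010 torr; available 1470 torr, so SO2 is limiting.
P(O2) remaining = 1470 − (1/2) × 2020 = 460.0 torr
P(gaseous products) = (2)/2 × 2020 = 2020 torr
P_total at 1080 K = 460.0 + 2020 = 2480 torr
Scaling to 629 °C: P = 2480 × 902.15/1080 = 2072 torr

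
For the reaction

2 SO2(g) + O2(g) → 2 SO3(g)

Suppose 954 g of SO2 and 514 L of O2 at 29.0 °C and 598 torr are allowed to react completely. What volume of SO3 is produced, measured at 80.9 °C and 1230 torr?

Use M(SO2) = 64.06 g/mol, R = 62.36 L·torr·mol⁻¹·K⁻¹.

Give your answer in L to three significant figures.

267 L

n(SO2) = 954 / 64.06 = 14.89 mol
n(O2) = PV/RT = (598 × 514) / (62.36 × 302.15) = 16.31 mol
For 14.89 mol SO2, stoichiometry requires (1/2) × 14.89 = 7.445 mol O2; 16.31 mol is available, so SO2 is limiting.
n(SO3) = (2/2) × 14.89 = 14.89 mol
V(SO3) = nRT/P = 14.89 × 62.36 × 354.05 / 1230 = 267.3 L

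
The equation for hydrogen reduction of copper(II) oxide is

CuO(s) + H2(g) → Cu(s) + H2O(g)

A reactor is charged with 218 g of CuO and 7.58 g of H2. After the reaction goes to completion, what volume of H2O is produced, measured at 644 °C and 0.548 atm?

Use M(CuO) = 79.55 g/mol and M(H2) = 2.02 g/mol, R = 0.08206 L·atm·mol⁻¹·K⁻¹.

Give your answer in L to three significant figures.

n(CuO) = 218 / 79.55 = 2.740 mol
n(H2) = 7.58 / 2.02 = 3.752 mol
For 2.740 mol CuO, stoichiometry requires (1/1) × 2.740 = 2.740 mol H2; 3.752 mol is available, so CuO is limiting.
n(H2O) = (1/1) × 2.740 = 2.740 mol
V(H2O) = nRT/P = 2.740 × 0.08206 × 917.15 / 0.548 = 376.3 L

376 L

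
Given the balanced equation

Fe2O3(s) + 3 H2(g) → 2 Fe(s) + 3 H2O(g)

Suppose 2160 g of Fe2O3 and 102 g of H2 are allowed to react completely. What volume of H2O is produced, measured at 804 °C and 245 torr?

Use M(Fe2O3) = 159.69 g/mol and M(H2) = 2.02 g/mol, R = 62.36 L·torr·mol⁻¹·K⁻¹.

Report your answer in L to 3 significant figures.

11100 L

n(Fe2O3) = 2160 / 159.69 = 13.53 mol
n(H2) = 102 / 2.02 = 50.50 mol
For 13.53 mol Fe2O3, stoichiometry requires (3/1) × 13.53 = 40.59 mol H2; 50.50 mol is available, so Fe2O3 is limiting.
n(H2O) = (3/1) × 13.53 = 40.59 mol
V(H2O) = nRT/P = 40.59 × 62.36 × 1077.15 / 245 = 11130 L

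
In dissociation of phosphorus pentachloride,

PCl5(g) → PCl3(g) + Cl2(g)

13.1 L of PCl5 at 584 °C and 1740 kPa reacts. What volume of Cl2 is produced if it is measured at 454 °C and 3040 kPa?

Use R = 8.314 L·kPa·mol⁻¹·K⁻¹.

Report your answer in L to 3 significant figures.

n(PCl5) = PV/RT = (1740 × 13.1) / (8.314 × 857.15) = 3.199 mol
n(Cl2) = (1/1) × 3.199 = 3.199 mol
V = nRT/P = 3.199 × 8.314 × 727.15 / 3040 = 6.362 L

6.36 L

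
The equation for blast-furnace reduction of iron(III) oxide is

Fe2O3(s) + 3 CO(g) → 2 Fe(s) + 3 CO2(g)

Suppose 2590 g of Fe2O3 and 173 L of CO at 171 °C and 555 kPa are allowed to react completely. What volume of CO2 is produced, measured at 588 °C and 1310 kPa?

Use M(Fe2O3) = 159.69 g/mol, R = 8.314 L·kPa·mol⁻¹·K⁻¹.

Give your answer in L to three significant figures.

142 L

n(Fe2O3) = 2590 / 159.69 = 16.22 mol
n(CO) = PV/RT = (555 × 173) / (8.314 × 444.15) = 26.00 mol
For 16.22 mol Fe2O3, stoichiometry requires (3/1) × 16.22 = 48.66 mol CO; 26.00 mol is available, so CO is limiting.
n(CO2) = (3/3) × 26.00 = 26.00 mol
V(CO2) = nRT/P = 26.00 × 8.314 × 861.15 / 1310 = 142.1 L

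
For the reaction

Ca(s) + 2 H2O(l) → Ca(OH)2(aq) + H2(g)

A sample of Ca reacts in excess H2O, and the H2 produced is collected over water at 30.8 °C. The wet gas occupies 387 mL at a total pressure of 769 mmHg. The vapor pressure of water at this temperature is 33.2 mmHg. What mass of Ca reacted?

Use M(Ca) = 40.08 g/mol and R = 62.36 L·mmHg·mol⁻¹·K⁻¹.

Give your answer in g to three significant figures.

P(H2) = 769 − 33.2 = 735.8 mmHg
n(H2) = PV/RT = (735.8 × 0.3870) / (62.36 × 303.95) = 0.01502 mol
n(Ca) = (1/1) × 0.01502 = 0.01502 mol
m(Ca) = 0.01502 × 40.08 = 0.6020 g

0.602 g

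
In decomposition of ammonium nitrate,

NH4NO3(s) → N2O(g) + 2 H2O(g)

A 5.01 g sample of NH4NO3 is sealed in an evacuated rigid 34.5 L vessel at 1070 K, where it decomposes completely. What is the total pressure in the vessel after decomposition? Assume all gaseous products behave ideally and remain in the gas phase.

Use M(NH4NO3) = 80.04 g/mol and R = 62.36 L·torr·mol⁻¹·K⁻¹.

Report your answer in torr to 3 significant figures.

n(NH4NO3) = 5.01 / 80.04 = 0.06259 mol
n(gas produced) = (3/1) × 0.06259 = 0.1878 mol
P = nRT/V = 0.1878 × 62.36 × 1070 / 34.5 = 363.2 torr

363 torr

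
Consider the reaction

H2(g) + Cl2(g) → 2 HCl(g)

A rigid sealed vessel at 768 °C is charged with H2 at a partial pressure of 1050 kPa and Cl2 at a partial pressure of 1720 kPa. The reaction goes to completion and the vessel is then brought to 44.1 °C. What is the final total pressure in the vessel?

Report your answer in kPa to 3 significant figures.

With V and T fixed, P_i ∝ n_i, so the mole ratios apply directly to partial pressures at 768 °C.
P(Cl2) required for 1050 kPa of H2 = (1/1) × 1050 = 1050 kPa; available 1720 kPa, so H2 is limiting.
P(Cl2) remaining = 1720 − (1/1) × 1050 = 670.0 kPa
P(gaseous products) = (2)/1 × 1050 = 2100 kPa
P_total at 768 °C = 670.0 + 2100 = 2770 kPa
Scaling to 44.1 °C: P = 2770 × 317.25/1041.15 = 844.0 kPa

844 kPa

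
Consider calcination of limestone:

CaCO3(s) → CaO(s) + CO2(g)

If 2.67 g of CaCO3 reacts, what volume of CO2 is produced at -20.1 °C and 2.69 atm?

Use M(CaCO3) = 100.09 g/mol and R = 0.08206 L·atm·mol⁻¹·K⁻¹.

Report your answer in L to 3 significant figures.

0.206 L

n(CaCO3) = 2.670 / 100.09 = 0.02668 mol
n(CO2) = (1/1) × 0.02668 = 0.02668 mol
V = nRT/P = 0.02668 × 0.08206 × 253.05 / 2.69 = 0.2060 L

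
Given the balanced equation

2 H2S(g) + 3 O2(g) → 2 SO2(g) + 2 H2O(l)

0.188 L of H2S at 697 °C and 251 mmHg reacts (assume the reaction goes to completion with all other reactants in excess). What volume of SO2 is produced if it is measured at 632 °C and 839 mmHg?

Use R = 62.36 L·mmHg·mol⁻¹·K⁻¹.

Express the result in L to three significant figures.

0.0525 L

n(H2S) = PV/RT = (251 × 0.188) / (62.36 × 970.15) = 0.0007800 mol
n(SO2) = (2/2) × 0.0007800 = 0.0007800 mol
V = nRT/P = 0.0007800 × 62.36 × 905.15 / 839 = 0.05248 L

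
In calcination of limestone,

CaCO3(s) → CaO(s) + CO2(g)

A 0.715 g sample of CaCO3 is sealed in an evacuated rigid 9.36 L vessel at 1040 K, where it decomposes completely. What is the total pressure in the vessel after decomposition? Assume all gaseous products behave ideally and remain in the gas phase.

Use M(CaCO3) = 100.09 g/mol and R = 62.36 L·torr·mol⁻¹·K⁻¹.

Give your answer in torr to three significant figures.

n(CaCO3) = 0.715 / 100.09 = 0.007144 mol
n(gas produced) = (1/1) × 0.007144 = 0.007144 mol
P = nRT/V = 0.007144 × 62.36 × 1040 / 9.36 = 49.50 torr

49.5 torr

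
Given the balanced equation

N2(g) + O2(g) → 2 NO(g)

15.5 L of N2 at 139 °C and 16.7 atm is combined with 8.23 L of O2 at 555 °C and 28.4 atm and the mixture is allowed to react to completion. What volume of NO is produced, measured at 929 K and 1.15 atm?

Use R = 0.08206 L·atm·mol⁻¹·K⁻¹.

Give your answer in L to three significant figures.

n(N2) = PV/RT = (16.7 × 15.5) / (0.08206 × 412.15) = 7.654 mol
n(O2) = PV/RT = (28.4 × 8.23) / (0.08206 × 828.15) = 3.439 mol
For 7.654 mol N2, stoichiometry requires (1/1) × 7.654 = 7.654 mol O2; 3.439 mol is available, so O2 is limiting.
n(NO) = (2/1) × 3.439 = 6.878 mol
V(NO) = nRT/P = 6.878 × 0.08206 × 929 / 1.15 = 455.9 L

456 L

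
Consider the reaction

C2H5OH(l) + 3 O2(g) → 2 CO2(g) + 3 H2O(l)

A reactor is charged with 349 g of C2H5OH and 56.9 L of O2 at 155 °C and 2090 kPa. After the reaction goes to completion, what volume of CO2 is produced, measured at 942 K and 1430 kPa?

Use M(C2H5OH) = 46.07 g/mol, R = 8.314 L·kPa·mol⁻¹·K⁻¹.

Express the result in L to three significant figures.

83.0 L

n(C2H5OH) = 349 / 46.07 = 7.575 mol
n(O2) = PV/RT = (2090 × 56.9) / (8.314 × 428.15) = 33.41 mol
For 7.575 mol C2H5OH, stoichiometry requires (3/1) × 7.575 = 22.73 mol O2; 33.41 mol is available, so C2H5OH is limiting.
n(CO2) = (2/1) × 7.575 = 15.15 mol
V(CO2) = nRT/P = 15.15 × 8.314 × 942 / 1430 = 82.97 L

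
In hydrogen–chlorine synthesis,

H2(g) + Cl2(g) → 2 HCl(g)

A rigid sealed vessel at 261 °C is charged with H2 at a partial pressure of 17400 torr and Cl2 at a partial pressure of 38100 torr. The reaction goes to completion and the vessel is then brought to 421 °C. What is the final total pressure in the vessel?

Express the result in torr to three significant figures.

72100 torr

At constant V, partial pressures at 261 °C are proportional to moles, so apply stoichiometry directly to pressures.
P(Cl2) required for 17400 torr of H2 = (1/1) × 17400 = 17400 torr; available 38100 torr, so H2 is limiting.
P(Cl2) remaining = 38100 − (1/1) × 17400 = 20700 torr
P(gaseous products) = (2)/1 × 17400 = 34800 torr
P_total at 261 °C = 20700 + 34800 = 55500 torr
Scaling to 421 °C: P = 55500 × 694.15/534.15 = 72120 torr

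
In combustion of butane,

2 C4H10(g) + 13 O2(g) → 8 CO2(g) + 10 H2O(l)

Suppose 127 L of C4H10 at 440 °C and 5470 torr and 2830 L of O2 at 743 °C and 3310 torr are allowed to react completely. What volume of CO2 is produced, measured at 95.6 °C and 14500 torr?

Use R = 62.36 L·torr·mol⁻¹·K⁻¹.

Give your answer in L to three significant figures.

n(C4H10) = PV/RT = (5470 × 127) / (62.36 × 713.15) = 15.62 mol
n(O2) = PV/RT = (3310 × 2830) / (62.36 × 1016.15) = 147.8 mol
For 15.62 mol C4H10, stoichiometry requires (13/2) × 15.62 = 101.5 mol O2; 147.8 mol is available, so C4H10 is limiting.
n(CO2) = (8/2) × 15.62 = 62.48 mol
V(CO2) = nRT/P = 62.48 × 62.36 × 368.75 / 14500 = 99.09 L

99.1 L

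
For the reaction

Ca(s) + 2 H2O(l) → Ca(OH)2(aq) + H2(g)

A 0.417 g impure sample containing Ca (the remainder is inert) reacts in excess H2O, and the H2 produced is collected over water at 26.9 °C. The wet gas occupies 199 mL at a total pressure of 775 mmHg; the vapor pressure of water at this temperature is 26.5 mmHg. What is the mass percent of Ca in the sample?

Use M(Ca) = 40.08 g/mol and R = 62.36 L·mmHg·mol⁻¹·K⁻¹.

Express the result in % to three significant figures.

76.5 %

P(H2) = 775 − 26.5 = 748.5 mmHg
n(H2) = PV/RT = (748.5 × 0.1990) / (62.36 × 300.05) = 0.007961 mol
n(Ca) = (1/1) × 0.007961 = 0.007961 mol
m(Ca) = 0.007961 × 40.08 = 0.3191 g
%Ca = 0.3191 / 0.417 × 100 = 76.52%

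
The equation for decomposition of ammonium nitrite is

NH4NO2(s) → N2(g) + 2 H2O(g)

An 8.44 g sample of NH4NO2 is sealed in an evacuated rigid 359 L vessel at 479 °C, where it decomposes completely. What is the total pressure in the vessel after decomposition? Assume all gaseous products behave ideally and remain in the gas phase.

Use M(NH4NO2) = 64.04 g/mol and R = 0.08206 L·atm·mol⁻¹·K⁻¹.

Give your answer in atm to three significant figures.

0.0680 atm

n(NH4NO2) = 8.44 / 64.04 = 0.1318 mol
n(gas produced) = (3/1) × 0.1318 = 0.3954 mol
P = nRT/V = 0.3954 × 0.08206 × 752.15 / 359 = 0.06798 atm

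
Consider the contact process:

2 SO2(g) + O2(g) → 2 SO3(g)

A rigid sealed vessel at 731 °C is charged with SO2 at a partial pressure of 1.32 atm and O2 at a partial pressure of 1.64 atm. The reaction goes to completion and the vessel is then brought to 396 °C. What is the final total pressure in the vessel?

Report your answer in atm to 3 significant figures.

1.53 atm

Because the vessel is rigid and T is held at 731 °C, work the stoichiometry in partial pressures (P_i = n_iRT/V).
P(O2) required for 1.32 atm of SO2 = (1/2) × 1.32 = 0.6600 atm; available 1.64 atm, so SO2 is limiting.
P(O2) remaining = 1.64 − (1/2) × 1.32 = 0.9800 atm
P(gaseous products) = (2)/2 × 1.32 = 1.320 atm
P_total at 731 °C = 0.9800 + 1.320 = 2.300 atm
Scaling to 396 °C: P = 2.300 × 669.15/1004.15 = 1.533 atm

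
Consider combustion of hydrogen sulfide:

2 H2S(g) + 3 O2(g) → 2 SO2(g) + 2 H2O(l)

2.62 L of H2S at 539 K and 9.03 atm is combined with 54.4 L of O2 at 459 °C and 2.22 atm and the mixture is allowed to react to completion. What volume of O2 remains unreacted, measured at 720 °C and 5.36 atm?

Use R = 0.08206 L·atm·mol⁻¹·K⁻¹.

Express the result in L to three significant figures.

18.4 L

n(H2S) = PV/RT = (9.03 × 2.62) / (0.08206 × 539) = 0.5349 mol
n(O2) = PV/RT = (2.22 × 54.4) / (0.08206 × 732.15) = 2.010 mol
For 0.5349 mol H2S, stoichiometry requires (3/2) × 0.5349 = 0.8024 mol O2; 2.010 mol is available, so H2S is limiting.
n(O2) consumed = (3/2) × 0.5349 = 0.8024 mol; remaining = 2.010 − 0.8024 = 1.208 mol
V(O2) = nRT/P = 1.208 × 0.08206 × 993.15 / 5.36 = 18.37 L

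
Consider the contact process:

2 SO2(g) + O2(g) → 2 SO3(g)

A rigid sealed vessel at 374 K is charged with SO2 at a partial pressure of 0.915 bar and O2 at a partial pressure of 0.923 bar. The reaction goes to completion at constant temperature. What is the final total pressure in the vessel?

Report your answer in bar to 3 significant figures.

1.38 bar

At constant V, partial pressures at 374 K are proportional to moles, so apply stoichiometry directly to pressures.
P(O2) required for 0.915 bar of SO2 = (1/2) × 0.915 = 0.4575 bar; available 0.923 bar, so SO2 is limiting.
P(O2) remaining = 0.923 − (1/2) × 0.915 = 0.4655 bar
P(gaseous products) = (2)/2 × 0.915 = 0.9150 bar
P_total at 374 K = 0.4655 + 0.9150 = 1.381 bar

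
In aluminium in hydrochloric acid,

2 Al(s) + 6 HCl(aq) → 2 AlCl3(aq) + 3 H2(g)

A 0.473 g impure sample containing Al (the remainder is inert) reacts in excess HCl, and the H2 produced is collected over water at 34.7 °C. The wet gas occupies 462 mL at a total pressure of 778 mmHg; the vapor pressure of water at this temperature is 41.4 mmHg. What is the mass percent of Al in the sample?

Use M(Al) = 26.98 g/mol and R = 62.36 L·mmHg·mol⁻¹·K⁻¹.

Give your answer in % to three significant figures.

67.4 %

P(H2) = 778 − 41.4 = 736.6 mmHg
n(H2) = PV/RT = (736.6 × 0.4620) / (62.36 × 307.85) = 0.01773 mol
n(Al) = (2/3) × 0.01773 = 0.01182 mol
m(Al) = 0.01182 × 26.98 = 0.3189 g
%Al = 0.3189 / 0.473 × 100 = 67.42%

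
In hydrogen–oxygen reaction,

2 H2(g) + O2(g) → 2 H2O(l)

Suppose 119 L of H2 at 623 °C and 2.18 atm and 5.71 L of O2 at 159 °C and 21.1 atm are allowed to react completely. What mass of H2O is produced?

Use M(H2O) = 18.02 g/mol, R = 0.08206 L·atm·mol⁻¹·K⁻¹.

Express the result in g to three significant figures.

63.6 g

n(H2) = PV/RT = (2.18 × 119) / (0.08206 × 896.15) = 3.528 mol
n(O2) = PV/RT = (21.1 × 5.71) / (0.08206 × 432.15) = 3.397 mol
For 3.528 mol H2, stoichiometry requires (1/2) × 3.528 = 1.764 mol O2; 3.397 mol is available, so H2 is limiting.
n(H2O) = (2/2) × 3.528 = 3.528 mol
m(H2O) = 3.528 × 18.02 = 63.57 g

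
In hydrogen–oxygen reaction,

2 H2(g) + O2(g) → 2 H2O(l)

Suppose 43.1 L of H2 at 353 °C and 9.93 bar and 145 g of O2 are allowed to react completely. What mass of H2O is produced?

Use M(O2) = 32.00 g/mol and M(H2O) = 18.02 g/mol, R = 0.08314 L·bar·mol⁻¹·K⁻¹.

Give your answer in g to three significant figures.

148 g

n(H2) = PV/RT = (9.93 × 43.1) / (0.08314 × 626.15) = 8.221 mol
n(O2) = 145 / 32.00 = 4.531 mol
For 8.221 mol H2, stoichiometry requires (1/2) × 8.221 = 4.111 mol O2; 4.531 mol is available, so H2 is limiting.
n(H2O) = (2/2) × 8.221 = 8.221 mol
m(H2O) = 8.221 × 18.02 = 148.1 g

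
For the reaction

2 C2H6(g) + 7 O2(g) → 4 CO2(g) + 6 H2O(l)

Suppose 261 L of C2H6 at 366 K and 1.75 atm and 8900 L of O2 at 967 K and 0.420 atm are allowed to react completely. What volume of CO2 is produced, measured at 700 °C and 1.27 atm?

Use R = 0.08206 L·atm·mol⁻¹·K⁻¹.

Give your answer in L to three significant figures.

1690 L

n(C2H6) = PV/RT = (1.75 × 261) / (0.08206 × 366) = 15.21 mol
n(O2) = PV/RT = (0.420 × 8900) / (0.08206 × 967) = 47.11 mol
For 15.21 mol C2H6, stoichiometry requires (7/2) × 15.21 = 53.23 mol O2; 47.11 mol is available, so O2 is limiting.
n(CO2) = (4/7) × 47.11 = 26.92 mol
V(CO2) = nRT/P = 26.92 × 0.08206 × 973.15 / 1.27 = 1693 L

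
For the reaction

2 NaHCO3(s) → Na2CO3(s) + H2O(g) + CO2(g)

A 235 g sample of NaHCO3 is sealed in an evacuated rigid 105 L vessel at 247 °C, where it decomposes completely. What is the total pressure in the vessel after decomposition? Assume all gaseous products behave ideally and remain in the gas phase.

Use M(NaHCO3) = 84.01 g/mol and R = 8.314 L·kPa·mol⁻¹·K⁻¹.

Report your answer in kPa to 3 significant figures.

115 kPa

n(NaHCO3) = 235 / 84.01 = 2.797 mol
n(gas produced) = (2/2) × 2.797 = 2.797 mol
P = nRT/V = 2.797 × 8.314 × 520.15 / 105 = 115.2 kPa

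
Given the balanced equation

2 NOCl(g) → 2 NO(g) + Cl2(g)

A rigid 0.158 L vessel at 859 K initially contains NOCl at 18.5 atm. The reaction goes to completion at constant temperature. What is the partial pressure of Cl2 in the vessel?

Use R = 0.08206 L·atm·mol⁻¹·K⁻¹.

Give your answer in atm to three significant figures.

9.25 atm

n(NOCl)₀ = PV/RT = (18.5 × 0.158) / (0.08206 × 859) = 0.04147 mol
n(Cl2) = (1/2) × 0.04147 = 0.02073 mol
P(Cl2) = nRT/V = 0.02073 × 0.08206 × 859 / 0.158 = 9.248 atm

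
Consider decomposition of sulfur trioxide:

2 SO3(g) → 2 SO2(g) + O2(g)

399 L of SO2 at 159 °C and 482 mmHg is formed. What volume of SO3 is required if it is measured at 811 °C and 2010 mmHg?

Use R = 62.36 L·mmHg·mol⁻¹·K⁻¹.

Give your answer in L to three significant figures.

n(SO2) = PV/RT = (482 × 399) / (62.36 × 432.15) = 7.136 mol
n(SO3) = (2/2) × 7.136 = 7.136 mol
V = nRT/P = 7.136 × 62.36 × 1084.15 / 2010 = 240.0 L

240 L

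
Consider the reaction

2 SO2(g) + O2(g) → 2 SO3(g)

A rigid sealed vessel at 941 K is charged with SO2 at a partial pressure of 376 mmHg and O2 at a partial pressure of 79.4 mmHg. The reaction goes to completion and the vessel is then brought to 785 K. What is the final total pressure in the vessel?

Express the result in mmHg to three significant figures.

314 mmHg

At constant V, partial pressures at 941 K are proportional to moles, so apply stoichiometry directly to pressures.
P(O2) required for 376 mmHg of SO2 = (1/2) × 376 = 188.0 mmHg; available 79.4 mmHg, so O2 is limiting.
P(SO2) remaining = 376 − (2/1) × 79.4 = 217.2 mmHg
P(gaseous products) = (2)/1 × 79.4 = 158.8 mmHg
P_total at 941 K = 217.2 + 158.8 = 376.0 mmHg
Scaling to 785 K: P = 376.0 × 785/941 = 313.7 mmHg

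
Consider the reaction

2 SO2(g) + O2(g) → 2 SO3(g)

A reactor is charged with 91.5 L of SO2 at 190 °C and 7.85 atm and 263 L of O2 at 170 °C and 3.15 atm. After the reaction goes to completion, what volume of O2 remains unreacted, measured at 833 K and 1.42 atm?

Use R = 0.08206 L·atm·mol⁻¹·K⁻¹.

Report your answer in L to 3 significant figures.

n(SO2) = PV/RT = (7.85 × 91.5) / (0.08206 × 463.15) = 18.90 mol
n(O2) = PV/RT = (3.15 × 263) / (0.08206 × 443.15) = 22.78 mol
For 18.90 mol SO2, stoichiometry requires (1/2) × 18.90 = 9.450 mol O2; 22.78 mol is available, so SO2 is limiting.
n(O2) consumed = (1/2) × 18.90 = 9.450 mol; remaining = 22.78 − 9.450 = 13.33 mol
V(O2) = nRT/P = 13.33 × 0.08206 × 833 / 1.42 = 641.7 L

642 L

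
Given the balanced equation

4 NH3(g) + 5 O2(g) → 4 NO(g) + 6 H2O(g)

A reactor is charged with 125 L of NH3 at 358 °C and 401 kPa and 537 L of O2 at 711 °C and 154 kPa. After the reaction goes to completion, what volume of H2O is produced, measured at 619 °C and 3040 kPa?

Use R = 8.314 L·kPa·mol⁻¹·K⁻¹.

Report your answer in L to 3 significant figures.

29.6 L

n(NH3) = PV/RT = (401 × 125) / (8.314 × 631.15) = 9.552 mol
n(O2) = PV/RT = (154 × 537) / (8.314 × 984.15) = 10.11 mol
For 9.552 mol NH3, stoichiometry requires (5/4) × 9.552 = 11.94 mol O2; 10.11 mol is available, so O2 is limiting.
n(H2O) = (6/5) × 10.11 = 12.13 mol
V(H2O) = nRT/P = 12.13 × 8.314 × 892.15 / 3040 = 29.60 L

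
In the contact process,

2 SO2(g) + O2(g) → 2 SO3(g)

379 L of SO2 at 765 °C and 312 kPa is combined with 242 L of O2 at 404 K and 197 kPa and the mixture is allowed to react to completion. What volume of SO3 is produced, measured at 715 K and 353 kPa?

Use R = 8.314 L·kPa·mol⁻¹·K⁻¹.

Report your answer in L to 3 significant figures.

n(SO2) = PV/RT = (312 × 379) / (8.314 × 1038.15) = 13.70 mol
n(O2) = PV/RT = (197 × 242) / (8.314 × 404) = 14.19 mol
For 13.70 mol SO2, stoichiometry requires (1/2) × 13.70 = 6.850 mol O2; 14.19 mol is available, so SO2 is limiting.
n(SO3) = (2/2) × 13.70 = 13.70 mol
V(SO3) = nRT/P = 13.70 × 8.314 × 715 / 353 = 230.7 L

231 L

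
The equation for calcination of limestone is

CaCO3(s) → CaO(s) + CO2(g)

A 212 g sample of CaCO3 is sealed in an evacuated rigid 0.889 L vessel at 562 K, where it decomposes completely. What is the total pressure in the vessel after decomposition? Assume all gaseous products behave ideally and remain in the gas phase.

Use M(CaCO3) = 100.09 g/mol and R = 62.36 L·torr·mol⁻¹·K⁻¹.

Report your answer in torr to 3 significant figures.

n(CaCO3) = 212 / 100.09 = 2.118 mol
n(gas produced) = (1/1) × 2.118 = 2.118 mol
P = nRT/V = 2.118 × 62.36 × 562 / 0.889 = 83500 torr

83500 torr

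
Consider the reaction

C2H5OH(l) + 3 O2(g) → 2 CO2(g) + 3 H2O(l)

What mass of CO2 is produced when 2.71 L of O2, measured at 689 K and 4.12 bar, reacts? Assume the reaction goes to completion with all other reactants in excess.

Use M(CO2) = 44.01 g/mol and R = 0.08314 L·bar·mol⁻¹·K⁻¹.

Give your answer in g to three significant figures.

n(O2) = PV/RT = (4.12 × 2.71) / (0.08314 × 689) = 0.1949 mol
n(CO2) = (2/3) × 0.1949 = 0.1299 mol
m(CO2) = 0.1299 × 44.01 = 5.717 g

5.72 g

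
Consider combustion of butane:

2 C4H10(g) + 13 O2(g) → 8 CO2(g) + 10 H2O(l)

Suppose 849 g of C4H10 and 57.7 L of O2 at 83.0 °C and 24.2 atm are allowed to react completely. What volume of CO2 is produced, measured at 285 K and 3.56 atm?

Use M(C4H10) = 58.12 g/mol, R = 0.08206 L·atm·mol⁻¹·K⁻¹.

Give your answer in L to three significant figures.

193 L

n(C4H10) = 849 / 58.12 = 14.61 mol
n(O2) = PV/RT = (24.2 × 57.7) / (0.08206 × 356.15) = 47.78 mol
For 14.61 mol C4H10, stoichiometry requires (13/2) × 14.61 = 94.97 mol O2; 47.78 mol is available, so O2 is limiting.
n(CO2) = (8/13) × 47.78 = 29.40 mol
V(CO2) = nRT/P = 29.40 × 0.08206 × 285 / 3.56 = 193.1 L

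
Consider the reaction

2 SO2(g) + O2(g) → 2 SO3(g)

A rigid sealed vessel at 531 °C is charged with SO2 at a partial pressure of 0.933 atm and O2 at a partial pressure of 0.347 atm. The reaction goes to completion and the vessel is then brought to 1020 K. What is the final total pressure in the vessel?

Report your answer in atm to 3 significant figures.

Because the vessel is rigid and T is held at 531 °C, work the stoichiometry in partial pressures (P_i = n_iRT/V).
P(O2) required for 0.933 atm of SO2 = (1/2) × 0.933 = 0.4665 atm; available 0.347 atm, so O2 is limiting.
P(SO2) remaining = 0.933 − (2/1) × 0.347 = 0.2390 atm
P(gaseous products) = (2)/1 × 0.347 = 0.6940 atm
P_total at 531 °C = 0.2390 + 0.6940 = 0.9330 atm
Scaling to 1020 K: P = 0.9330 × 1020/804.15 = 1.183 atm

1.18 atm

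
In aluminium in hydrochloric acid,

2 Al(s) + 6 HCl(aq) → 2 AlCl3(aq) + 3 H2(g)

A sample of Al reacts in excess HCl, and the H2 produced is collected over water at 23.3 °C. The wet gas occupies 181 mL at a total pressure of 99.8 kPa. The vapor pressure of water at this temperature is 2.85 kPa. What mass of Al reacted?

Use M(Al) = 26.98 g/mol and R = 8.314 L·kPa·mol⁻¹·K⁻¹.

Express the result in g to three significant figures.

P(H2) = 99.8 − 2.85 = 96.95 kPa
n(H2) = PV/RT = (96.95 × 0.1810) / (8.314 × 296.45) = 0.007120 mol
n(Al) = (2/3) × 0.007120 = 0.004747 mol
m(Al) = 0.004747 × 26.98 = 0.1281 g

0.128 g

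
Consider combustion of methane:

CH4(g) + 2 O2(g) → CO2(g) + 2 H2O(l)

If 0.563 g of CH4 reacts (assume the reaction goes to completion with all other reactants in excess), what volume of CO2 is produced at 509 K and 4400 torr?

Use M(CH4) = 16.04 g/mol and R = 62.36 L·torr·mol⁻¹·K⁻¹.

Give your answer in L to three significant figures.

n(CH4) = 0.5630 / 16.04 = 0.03510 mol
n(CO2) = (1/1) × 0.03510 = 0.03510 mol
V = nRT/P = 0.03510 × 62.36 × 509 / 4400 = 0.2532 L

0.253 L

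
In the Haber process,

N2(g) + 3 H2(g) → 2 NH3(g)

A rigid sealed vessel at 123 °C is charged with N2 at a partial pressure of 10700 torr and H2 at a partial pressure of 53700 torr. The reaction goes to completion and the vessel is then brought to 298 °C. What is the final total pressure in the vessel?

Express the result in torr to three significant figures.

62000 torr

Because the vessel is rigid and T is held at 123 °C, work the stoichiometry in partial pressures (P_i = n_iRT/V).
P(H2) required for 10700 torr of N2 = (3/1) × 10700 = 32100 torr; available 53700 torr, so N2 is limiting.
P(H2) remaining = 53700 − (3/1) × 10700 = 21600 torr
P(gaseous products) = (2)/1 × 10700 = 21400 torr
P_total at 123 °C = 21600 + 21400 = 43000 torr
Scaling to 298 °C: P = 43000 × 571.15/396.15 = 62000 torr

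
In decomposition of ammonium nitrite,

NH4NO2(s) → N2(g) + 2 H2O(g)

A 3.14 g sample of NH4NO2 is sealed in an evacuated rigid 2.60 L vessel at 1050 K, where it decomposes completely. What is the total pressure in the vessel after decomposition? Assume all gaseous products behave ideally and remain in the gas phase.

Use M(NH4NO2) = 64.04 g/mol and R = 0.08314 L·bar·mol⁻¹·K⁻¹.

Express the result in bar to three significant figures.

4.94 bar

n(NH4NO2) = 3.14 / 64.04 = 0.04903 mol
n(gas produced) = (3/1) × 0.04903 = 0.1471 mol
P = nRT/V = 0.1471 × 0.08314 × 1050 / 2.60 = 4.939 bar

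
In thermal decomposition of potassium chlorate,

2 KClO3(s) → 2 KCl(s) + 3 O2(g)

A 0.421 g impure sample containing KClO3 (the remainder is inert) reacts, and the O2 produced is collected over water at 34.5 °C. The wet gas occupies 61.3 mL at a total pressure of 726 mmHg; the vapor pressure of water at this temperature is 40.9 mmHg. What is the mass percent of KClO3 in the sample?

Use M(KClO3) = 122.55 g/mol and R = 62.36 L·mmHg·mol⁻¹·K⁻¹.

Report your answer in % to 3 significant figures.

P(O2) = 726 − 40.9 = 685.1 mmHg
n(O2) = PV/RT = (685.1 × 0.06130) / (62.36 × 307.65) = 0.002189 mol
n(KClO3) = (2/3) × 0.002189 = 0.001459 mol
m(KClO3) = 0.001459 × 122.55 = 0.1788 g
%KClO3 = 0.1788 / 0.421 × 100 = 42.47%

42.5 %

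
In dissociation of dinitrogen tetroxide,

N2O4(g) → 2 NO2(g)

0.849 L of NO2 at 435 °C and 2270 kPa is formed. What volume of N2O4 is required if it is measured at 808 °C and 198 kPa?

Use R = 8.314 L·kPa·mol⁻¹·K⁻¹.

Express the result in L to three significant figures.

n(NO2) = PV/RT = (2270 × 0.849) / (8.314 × 708.15) = 0.3273 mol
n(N2O4) = (1/2) × 0.3273 = 0.1636 mol
V = nRT/P = 0.1636 × 8.314 × 1081.15 / 198 = 7.427 L

7.43 L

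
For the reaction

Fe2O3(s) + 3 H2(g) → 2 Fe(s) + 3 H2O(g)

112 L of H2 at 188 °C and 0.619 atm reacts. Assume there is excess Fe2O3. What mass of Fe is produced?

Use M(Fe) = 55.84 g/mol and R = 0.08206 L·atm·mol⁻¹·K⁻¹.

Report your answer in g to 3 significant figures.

n(H2) = PV/RT = (0.619 × 112) / (0.08206 × 461.15) = 1.832 mol
n(Fe) = (2/3) × 1.832 = 1.221 mol
m(Fe) = 1.221 × 55.84 = 68.18 g

68.2 g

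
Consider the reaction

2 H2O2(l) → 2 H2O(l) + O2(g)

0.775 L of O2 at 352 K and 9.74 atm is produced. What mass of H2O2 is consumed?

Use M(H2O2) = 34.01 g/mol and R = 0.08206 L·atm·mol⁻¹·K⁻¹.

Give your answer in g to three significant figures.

n(O2) = PV/RT = (9.74 × 0.775) / (0.08206 × 352) = 0.2613 mol
n(H2O2) = (2/1) × 0.2613 = 0.5226 mol
m(H2O2) = 0.5226 × 34.01 = 17.77 g

17.8 g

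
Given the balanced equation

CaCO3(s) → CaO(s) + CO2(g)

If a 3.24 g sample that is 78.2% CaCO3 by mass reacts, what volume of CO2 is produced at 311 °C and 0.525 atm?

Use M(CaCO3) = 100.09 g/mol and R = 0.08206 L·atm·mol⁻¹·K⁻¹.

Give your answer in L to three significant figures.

mass of CaCO3 = 3.24 × 78.2/100 = 2.534 g
n(CaCO3) = 2.534 / 100.09 = 0.02532 mol
n(CO2) = (1/1) × 0.02532 = 0.02532 mol
V = nRT/P = 0.02532 × 0.08206 × 584.15 / 0.525 = 2.312 L

2.31 L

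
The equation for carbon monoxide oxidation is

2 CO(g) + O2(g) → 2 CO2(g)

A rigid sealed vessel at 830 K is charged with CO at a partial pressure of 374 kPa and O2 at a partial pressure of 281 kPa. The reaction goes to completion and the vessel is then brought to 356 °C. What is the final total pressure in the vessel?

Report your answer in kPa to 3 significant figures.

355 kPa

Because the vessel is rigid and T is held at 830 K, work the stoichiometry in partial pressures (P_i = n_iRT/V).
P(O2) required for 374 kPa of CO = (1/2) × 374 = 187.0 kPa; available 281 kPa, so CO is limiting.
P(O2) remaining = 281 − (1/2) × 374 = 94.00 kPa
P(gaseous products) = (2)/2 × 374 = 374.0 kPa
P_total at 830 K = 94.00 + 374.0 = 468.0 kPa
Scaling to 356 °C: P = 468.0 × 629.15/830 = 354.7 kPa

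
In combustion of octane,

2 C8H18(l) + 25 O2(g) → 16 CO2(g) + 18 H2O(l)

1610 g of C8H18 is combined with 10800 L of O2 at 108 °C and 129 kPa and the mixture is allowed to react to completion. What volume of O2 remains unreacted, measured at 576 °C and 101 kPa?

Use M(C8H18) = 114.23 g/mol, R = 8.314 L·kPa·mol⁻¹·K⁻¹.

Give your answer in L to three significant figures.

18400 L

n(C8H18) = 1610 / 114.23 = 14.09 mol
n(O2) = PV/RT = (129 × 10800) / (8.314 × 381.15) = 439.7 mol
For 14.09 mol C8H18, stoichiometry requires (25/2) × 14.09 = 176.1 mol O2; 439.7 mol is available, so C8H18 is limiting.
n(O2) consumed = (25/2) × 14.09 = 176.1 mol; remaining = 439.7 − 176.1 = 263.6 mol
V(O2) = nRT/P = 263.6 × 8.314 × 849.15 / 101 = 18430 L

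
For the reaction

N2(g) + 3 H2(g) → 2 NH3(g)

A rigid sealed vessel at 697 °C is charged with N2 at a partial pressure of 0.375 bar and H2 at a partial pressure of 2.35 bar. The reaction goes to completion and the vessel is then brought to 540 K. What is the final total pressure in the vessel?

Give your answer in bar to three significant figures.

1.10 bar

At constant V, partial pressures at 697 °C are proportional to moles, so apply stoichiometry directly to pressures.
P(H2) required for 0.375 bar of N2 = (3/1) × 0.375 = 1.125 bar; available 2.35 bar, so N2 is limiting.
P(H2) remaining = 2.35 − (3/1) × 0.375 = 1.225 bar
P(gaseous products) = (2)/1 × 0.375 = 0.7500 bar
P_total at 697 °C = 1.225 + 0.7500 = 1.975 bar
Scaling to 540 K: P = 1.975 × 540/970.15 = 1.099 bar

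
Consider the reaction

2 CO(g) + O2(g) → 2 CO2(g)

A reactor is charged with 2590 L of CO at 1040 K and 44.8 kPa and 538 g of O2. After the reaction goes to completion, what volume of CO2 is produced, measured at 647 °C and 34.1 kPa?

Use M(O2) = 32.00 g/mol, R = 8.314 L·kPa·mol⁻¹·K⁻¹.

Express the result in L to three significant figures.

3010 L

n(CO) = PV/RT = (44.8 × 2590) / (8.314 × 1040) = 13.42 mol
n(O2) = 538 / 32.00 = 16.81 mol
For 13.42 mol CO, stoichiometry requires (1/2) × 13.42 = 6.710 mol O2; 16.81 mol is available, so CO is limiting.
n(CO2) = (2/2) × 13.42 = 13.42 mol
V(CO2) = nRT/P = 13.42 × 8.314 × 920.15 / 34.1 = 3011 L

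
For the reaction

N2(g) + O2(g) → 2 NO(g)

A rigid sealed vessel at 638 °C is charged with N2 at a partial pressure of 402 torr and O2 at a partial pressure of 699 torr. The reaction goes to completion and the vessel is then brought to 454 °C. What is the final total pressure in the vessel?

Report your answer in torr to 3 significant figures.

879 torr

At constant V, partial pressures at 638 °C are proportional to moles, so apply stoichiometry directly to pressures.
P(O2) required for 402 torr of N2 = (1/1) × 402 = 402.0 torr; available 699 torr, so N2 is limiting.
P(O2) remaining = 699 − (1/1) × 402 = 297.0 torr
P(gaseous products) = (2)/1 × 402 = 804.0 torr
P_total at 638 °C = 297.0 + 804.0 = 1101 torr
Scaling to 454 °C: P = 1101 × 727.15/911.15 = 878.7 torr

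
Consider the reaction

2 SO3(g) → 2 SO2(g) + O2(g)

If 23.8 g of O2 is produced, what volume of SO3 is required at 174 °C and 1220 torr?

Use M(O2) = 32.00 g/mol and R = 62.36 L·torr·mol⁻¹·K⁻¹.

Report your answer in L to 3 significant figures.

34.0 L

n(O2) = 23.80 / 32.00 = 0.7438 mol
n(SO3) = (2/1) × 0.7438 = 1.488 mol
V = nRT/P = 1.488 × 62.36 × 447.15 / 1220 = 34.01 L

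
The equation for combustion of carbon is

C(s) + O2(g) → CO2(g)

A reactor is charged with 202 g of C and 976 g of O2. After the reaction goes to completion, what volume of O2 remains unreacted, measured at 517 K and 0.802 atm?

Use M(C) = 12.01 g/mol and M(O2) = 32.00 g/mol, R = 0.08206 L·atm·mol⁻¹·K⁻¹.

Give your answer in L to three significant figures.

n(C) = 202 / 12.01 = 16.82 mol
n(O2) = 976 / 32.00 = 30.50 mol
For 16.82 mol C, stoichiometry requires (1/1) × 16.82 = 16.82 mol O2; 30.50 mol is available, so C is limiting.
n(O2) consumed = (1/1) × 16.82 = 16.82 mol; remaining = 30.50 − 16.82 = 13.68 mol
V(O2) = nRT/P = 13.68 × 0.08206 × 517 / 0.802 = 723.7 L

724 L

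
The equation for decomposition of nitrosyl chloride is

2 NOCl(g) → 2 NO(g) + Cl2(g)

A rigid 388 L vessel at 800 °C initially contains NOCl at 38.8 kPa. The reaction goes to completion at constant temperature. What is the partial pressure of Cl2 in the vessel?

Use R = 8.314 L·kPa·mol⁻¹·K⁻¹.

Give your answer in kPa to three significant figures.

19.4 kPa

n(NOCl)₀ = PV/RT = (38.8 × 388) / (8.314 × 1073.15) = 1.687 mol
n(Cl2) = (1/2) × 1.687 = 0.8435 mol
P(Cl2) = nRT/V = 0.8435 × 8.314 × 1073.15 / 388 = 19.40 kPa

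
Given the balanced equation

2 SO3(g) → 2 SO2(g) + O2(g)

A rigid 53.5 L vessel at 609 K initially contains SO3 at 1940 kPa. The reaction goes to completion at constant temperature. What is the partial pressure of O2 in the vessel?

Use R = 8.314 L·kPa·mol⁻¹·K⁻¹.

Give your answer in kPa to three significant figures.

n(SO3)₀ = PV/RT = (1940 × 53.5) / (8.314 × 609) = 20.50 mol
n(O2) = (1/2) × 20.50 = 10.25 mol
P(O2) = nRT/V = 10.25 × 8.314 × 609 / 53.5 = 970.1 kPa

970 kPa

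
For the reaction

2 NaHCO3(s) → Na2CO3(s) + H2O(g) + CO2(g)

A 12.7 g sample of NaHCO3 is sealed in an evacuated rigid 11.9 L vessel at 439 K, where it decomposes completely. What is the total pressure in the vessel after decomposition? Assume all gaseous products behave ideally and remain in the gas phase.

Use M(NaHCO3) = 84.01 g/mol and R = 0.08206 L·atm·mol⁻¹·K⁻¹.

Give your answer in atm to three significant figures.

n(NaHCO3) = 12.7 / 84.01 = 0.1512 mol
n(gas produced) = (2/2) × 0.1512 = 0.1512 mol
P = nRT/V = 0.1512 × 0.08206 × 439 / 11.9 = 0.4577 atm

0.458 atm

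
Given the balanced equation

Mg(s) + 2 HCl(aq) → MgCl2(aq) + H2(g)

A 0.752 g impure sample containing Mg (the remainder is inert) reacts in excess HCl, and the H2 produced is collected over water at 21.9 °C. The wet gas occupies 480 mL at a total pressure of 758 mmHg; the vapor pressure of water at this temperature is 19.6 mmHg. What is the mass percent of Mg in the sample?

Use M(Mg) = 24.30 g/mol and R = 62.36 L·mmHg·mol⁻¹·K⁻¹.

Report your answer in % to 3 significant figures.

P(H2) = 758 − 19.6 = 738.4 mmHg
n(H2) = PV/RT = (738.4 × 0.4800) / (62.36 × 295.05) = 0.01926 mol
n(Mg) = (1/1) × 0.01926 = 0.01926 mol
m(Mg) = 0.01926 × 24.30 = 0.4680 g
%Mg = 0.4680 / 0.752 × 100 = 62.23%

62.2 %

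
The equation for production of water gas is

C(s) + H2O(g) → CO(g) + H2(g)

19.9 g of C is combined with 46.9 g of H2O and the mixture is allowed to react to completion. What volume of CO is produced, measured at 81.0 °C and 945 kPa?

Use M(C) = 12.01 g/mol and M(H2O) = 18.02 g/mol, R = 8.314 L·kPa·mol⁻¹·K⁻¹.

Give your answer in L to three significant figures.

n(C) = 19.9 / 12.01 = 1.657 mol
n(H2O) = 46.9 / 18.02 = 2.603 mol
For 1.657 mol C, stoichiometry requires (1/1) × 1.657 = 1.657 mol H2O; 2.603 mol is available, so C is limiting.
n(CO) = (1/1) × 1.657 = 1.657 mol
V(CO) = nRT/P = 1.657 × 8.314 × 354.15 / 945 = 5.163 L

5.16 L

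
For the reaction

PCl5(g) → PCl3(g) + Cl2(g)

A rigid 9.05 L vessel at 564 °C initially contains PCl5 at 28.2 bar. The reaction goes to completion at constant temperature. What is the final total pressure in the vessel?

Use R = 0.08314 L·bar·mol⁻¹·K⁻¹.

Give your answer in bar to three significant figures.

56.4 bar

Since T and V are fixed, P_final/P_initial = n_final/n_initial = 2/1.
P_final = (2/1) × 28.2 = 56.40 bar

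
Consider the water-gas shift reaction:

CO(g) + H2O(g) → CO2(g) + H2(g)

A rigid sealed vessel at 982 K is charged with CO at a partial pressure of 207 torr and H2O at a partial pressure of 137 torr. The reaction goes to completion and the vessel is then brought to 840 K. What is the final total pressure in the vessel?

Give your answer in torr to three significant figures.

Because the vessel is rigid and T is held at 982 K, work the stoichiometry in partial pressures (P_i = n_iRT/V).
P(H2O) required for 207 torr of CO = (1/1) × 207 = 207.0 torr; available 137 torr, so H2O is limiting.
P(CO) remaining = 207 − (1/1) × 137 = 70.00 torr
P(gaseous products) = (1+1)/1 × 137 = 274.0 torr
P_total at 982 K = 70.00 + 274.0 = 344.0 torr
Scaling to 840 K: P = 344.0 × 840/982 = 294.3 torr

294 torr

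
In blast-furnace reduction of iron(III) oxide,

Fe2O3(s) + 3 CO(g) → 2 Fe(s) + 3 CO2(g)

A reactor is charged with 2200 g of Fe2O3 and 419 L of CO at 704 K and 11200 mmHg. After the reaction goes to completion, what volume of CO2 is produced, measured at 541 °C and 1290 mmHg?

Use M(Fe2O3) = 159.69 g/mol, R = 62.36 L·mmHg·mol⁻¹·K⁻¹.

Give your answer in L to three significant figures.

n(Fe2O3) = 2200 / 159.69 = 13.78 mol
n(CO) = PV/RT = (11200 × 419) / (62.36 × 704) = 106.9 mol
For 13.78 mol Fe2O3, stoichiometry requires (3/1) × 13.78 = 41.34 mol CO; 106.9 mol is available, so Fe2O3 is limiting.
n(CO2) = (3/1) × 13.78 = 41.34 mol
V(CO2) = nRT/P = 41.34 × 62.36 × 814.15 / 1290 = 1627 L

1630 L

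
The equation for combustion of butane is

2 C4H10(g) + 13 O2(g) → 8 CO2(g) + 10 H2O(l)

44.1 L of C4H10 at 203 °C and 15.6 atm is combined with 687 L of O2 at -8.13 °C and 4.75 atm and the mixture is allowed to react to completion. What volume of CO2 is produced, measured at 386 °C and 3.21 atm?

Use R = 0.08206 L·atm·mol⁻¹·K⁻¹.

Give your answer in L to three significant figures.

n(C4H10) = PV/RT = (15.6 × 44.1) / (0.08206 × 476.15) = 17.61 mol
n(O2) = PV/RT = (4.75 × 687) / (0.08206 × 265.02) = 150.1 mol
For 17.61 mol C4H10, stoichiometry requires (13/2) × 17.61 = 114.5 mol O2; 150.1 mol is available, so C4H10 is limiting.
n(CO2) = (8/2) × 17.61 = 70.44 mol
V(CO2) = nRT/P = 70.44 × 0.08206 × 659.15 / 3.21 = 1187 L

1190 L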